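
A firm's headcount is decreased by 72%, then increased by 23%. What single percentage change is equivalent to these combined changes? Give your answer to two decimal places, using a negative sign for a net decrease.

-65.56%

A 72% decrease multiplies by 0.28.
Then a 23% increase: 0.28 × 1.23 = 0.3444.
Overall factor 0.3444, i.e. -65.56%.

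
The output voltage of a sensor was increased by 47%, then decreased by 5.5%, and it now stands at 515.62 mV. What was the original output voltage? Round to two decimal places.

371.18 mV

The overall multiplier applied was 1.47 × 0.945 = 1.38915.
So the original output voltage was 515.62 ÷ 1.38915 ≈ 371.18 mV.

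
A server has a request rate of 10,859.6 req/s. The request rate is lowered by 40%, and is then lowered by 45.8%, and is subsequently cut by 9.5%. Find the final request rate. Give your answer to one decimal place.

Apply the 40% decrease: 10,859.6 × 0.6 = 6515.76.
Apply the 45.8% decrease: 6515.76 × 0.542 = 3531.54192.
After the 9.5% decrease: 3531.54192 × 0.905 = 3196.0454376 ≈ 3,196.0.

3,196.0 req/s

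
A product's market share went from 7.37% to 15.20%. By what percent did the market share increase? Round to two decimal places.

The change is 15.20 − 7.37 = 7.83 percentage points.
Relative to the original 7.37%, that is 7.83 ÷ 7.37 ≈ 106.24%.
So the market share rose by 106.24%.

106.24%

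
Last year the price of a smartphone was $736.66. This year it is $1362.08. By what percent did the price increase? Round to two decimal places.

Change: $1362.08 − $736.66 = $625.42.
Relative to the original: $625.42 ÷ $736.66 ≈ 84.90%.
So the price increased by 84.90%.

84.90%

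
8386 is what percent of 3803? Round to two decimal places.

8386 ÷ 3803 ≈ 220.51%.

220.51%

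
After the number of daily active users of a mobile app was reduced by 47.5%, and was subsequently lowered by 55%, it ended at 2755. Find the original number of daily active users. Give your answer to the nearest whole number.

11661

The overall multiplier applied was 0.525 × 0.45 = 0.23625.
So the original number of daily active users was 2755 ÷ 0.23625 ≈ 11661.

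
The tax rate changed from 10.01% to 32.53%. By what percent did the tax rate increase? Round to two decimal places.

224.98%

The change is 32.53 − 10.01 = 22.52 percentage points.
Relative to the original 10.01%, that is 22.52 ÷ 10.01 ≈ 224.98%.
So the tax rate rose by 224.98%.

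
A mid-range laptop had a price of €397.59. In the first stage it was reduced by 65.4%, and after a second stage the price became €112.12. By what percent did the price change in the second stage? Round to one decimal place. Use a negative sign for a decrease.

-18.5%

After the first stage: €397.59 × 0.346 = €137.56614.
Second-stage multiplier: €112.12 ÷ €137.56614 ≈ 0.81503.
That is a change of -18.5%.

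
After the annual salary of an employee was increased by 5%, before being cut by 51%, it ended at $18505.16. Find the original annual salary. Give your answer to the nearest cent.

$35967.27

Undoing the 51% decrease: $18505.16 ÷ 0.49 ≈ $37765.632653.
Undoing the 5% increase: $37765.632653 ÷ 1.05 ≈ $35967.27.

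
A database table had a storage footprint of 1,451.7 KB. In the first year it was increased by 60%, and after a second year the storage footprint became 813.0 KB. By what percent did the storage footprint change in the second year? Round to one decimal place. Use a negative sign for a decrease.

-65.0%

After the first year: 1,451.7 × 1.6 = 2322.72.
Second-year multiplier: 813.0 ÷ 2322.72 ≈ 0.35002.
That is a change of -65.0%.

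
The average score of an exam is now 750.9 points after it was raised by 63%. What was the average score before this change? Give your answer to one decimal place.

460.7 points

The overall multiplier applied was 1.63.
So the original average score was 750.9 ÷ 1.63 ≈ 460.7 points.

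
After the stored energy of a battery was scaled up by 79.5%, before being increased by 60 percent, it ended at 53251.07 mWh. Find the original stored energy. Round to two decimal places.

Undoing the 60% increase: 53251.07 ÷ 1.6 = 33281.91875.
Undoing the 79.5% increase: 33281.91875 ÷ 1.795 ≈ 18541.46 mWh.

18541.46 mWh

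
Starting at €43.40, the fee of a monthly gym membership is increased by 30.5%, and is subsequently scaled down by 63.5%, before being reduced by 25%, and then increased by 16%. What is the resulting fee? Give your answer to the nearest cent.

30.5% increase: €43.40 × 1.305 = €56.637.
63.5% decrease: €56.637 × 0.365 = €20.672505.
25% decrease: €20.672505 × 0.75 = €15.50437875.
Apply the 16% increase: €15.50437875 × 1.16 = €17.98507935 ≈ €17.99.

€17.99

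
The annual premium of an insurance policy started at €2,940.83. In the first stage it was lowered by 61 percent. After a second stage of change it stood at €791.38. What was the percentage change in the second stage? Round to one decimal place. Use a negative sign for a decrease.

After the first stage: €2,940.83 × 0.39 = €1146.9237.
Second-stage multiplier: €791.38 ÷ €1146.9237 ≈ 0.69.
That is a change of -31.0%.

-31.0%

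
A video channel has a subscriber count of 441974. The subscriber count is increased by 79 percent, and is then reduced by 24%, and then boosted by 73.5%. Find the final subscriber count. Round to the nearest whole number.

Each change multiplies by a factor: 1.79 × 0.76 × 1.735 = 2.360294.
441974 × 2.360294 = 1043188.580356 ≈ 1043189.

1043189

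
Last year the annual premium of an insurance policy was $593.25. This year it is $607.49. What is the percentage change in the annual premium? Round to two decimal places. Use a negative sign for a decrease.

Change: $607.49 − $593.25 = $14.24.
Relative to the original: $14.24 ÷ $593.25 ≈ 2.40%.

2.40%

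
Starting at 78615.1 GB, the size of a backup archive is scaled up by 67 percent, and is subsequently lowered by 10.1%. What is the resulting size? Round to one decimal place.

Apply the 67% increase: 78615.1 × 1.67 = 131287.217.
10.1% decrease: 131287.217 × 0.899 = 118027.208083 ≈ 118027.2.

118027.2 GB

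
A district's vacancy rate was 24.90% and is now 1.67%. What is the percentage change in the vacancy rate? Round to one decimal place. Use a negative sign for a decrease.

The change is 1.67 − 24.90 = -23.23 percentage points.
Relative to the original 24.90%, that is -23.23 ÷ 24.90 ≈ -93.3%.

-93.3%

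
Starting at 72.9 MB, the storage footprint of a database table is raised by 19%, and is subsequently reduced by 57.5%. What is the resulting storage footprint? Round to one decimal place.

Each change multiplies by a factor: 1.19 × 0.425 = 0.50575.
72.9 × 0.50575 = 36.869175 ≈ 36.9.

36.9 MB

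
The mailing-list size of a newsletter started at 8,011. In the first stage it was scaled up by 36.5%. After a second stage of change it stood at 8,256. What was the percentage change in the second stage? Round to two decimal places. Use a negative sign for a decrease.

After the first stage: 8,011 × 1.365 = 10935.015.
Second-stage multiplier: 8,256 ÷ 10935.015 ≈ 0.755006.
That is a change of -24.50%.

-24.50%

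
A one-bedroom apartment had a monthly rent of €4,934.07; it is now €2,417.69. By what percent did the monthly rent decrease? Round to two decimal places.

51.00%

Change: €2,417.69 − €4,934.07 = -€2,516.38.
Relative to the original: -€2,516.38 ÷ €4,934.07 ≈ -51.00%.
So the monthly rent decreased by 51.00%.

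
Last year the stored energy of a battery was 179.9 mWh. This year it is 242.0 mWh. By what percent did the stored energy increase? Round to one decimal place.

34.5%

Change: 242.0 − 179.9 = 62.1.
Relative to the original: 62.1 ÷ 179.9 ≈ 34.5%.
So the stored energy increased by 34.5%.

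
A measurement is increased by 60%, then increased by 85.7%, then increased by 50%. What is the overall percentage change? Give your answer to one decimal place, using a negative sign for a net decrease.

A 60% increase multiplies by 1.6.
Then an 85.7% increase: 1.6 × 1.857 = 2.9712.
Then a 50% increase: 2.9712 × 1.5 = 4.4568.
Overall factor 4.4568, i.e. 345.7%.

345.7%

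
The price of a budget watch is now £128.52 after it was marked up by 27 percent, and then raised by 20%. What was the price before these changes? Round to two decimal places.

£84.33

Undoing the 20% increase: £128.52 ÷ 1.2 = £107.1.
Undoing the 27% increase: £107.1 ÷ 1.27 ≈ £84.33.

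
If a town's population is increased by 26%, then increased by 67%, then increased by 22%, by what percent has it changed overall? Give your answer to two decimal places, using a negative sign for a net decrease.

A 26% increase multiplies by 1.26.
Then a 67% increase: 1.26 × 1.67 = 2.1042.
Then a 22% increase: 2.1042 × 1.22 = 2.567124.
Overall factor 2.567124, i.e. 156.71%.

156.71%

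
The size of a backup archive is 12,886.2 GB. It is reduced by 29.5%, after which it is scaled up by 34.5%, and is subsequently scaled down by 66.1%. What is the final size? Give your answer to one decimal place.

29.5% decrease: 12,886.2 × 0.705 = 9084.771.
Apply the 34.5% increase: 9084.771 × 1.345 = 12219.016995.
After the 66.1% decrease: 12219.016995 × 0.339 = 4142.246761305 ≈ 4,142.2.

4,142.2 GB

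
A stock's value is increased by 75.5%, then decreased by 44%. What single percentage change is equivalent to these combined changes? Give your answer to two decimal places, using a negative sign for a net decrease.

-1.72%

The combined multiplier is 1.755 × 0.56 = 0.9828.
That corresponds to a decrease of 1.72%.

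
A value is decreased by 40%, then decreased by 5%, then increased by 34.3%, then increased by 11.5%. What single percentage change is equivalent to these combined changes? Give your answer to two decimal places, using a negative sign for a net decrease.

-14.65%

The combined multiplier is 0.6 × 0.95 × 1.343 × 1.115 = 0.85354365.
That corresponds to a decrease of 14.65%.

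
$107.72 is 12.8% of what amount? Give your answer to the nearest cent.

$107.72 ÷ 0.128 ≈ $841.56.

$841.56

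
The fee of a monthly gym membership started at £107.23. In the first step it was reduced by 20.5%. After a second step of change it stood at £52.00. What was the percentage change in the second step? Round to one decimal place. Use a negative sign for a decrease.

-39.0%

After the first step: £107.23 × 0.795 = £85.24785.
Second-step multiplier: £52.00 ÷ £85.24785 ≈ 0.60999.
That is a change of -39.0%.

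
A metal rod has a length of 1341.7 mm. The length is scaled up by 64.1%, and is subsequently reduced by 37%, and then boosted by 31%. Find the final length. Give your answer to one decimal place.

After the 64.1% increase: 1341.7 × 1.641 = 2201.7297.
37% decrease: 2201.7297 × 0.63 = 1387.089711.
Apply the 31% increase: 1387.089711 × 1.31 = 1817.08752141 ≈ 1817.1.

1817.1 mm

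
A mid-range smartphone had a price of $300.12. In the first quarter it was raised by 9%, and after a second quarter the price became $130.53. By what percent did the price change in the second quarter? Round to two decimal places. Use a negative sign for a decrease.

-60.10%

After the first quarter: $300.12 × 1.09 = $327.1308.
Second-quarter multiplier: $130.53 ÷ $327.1308 ≈ 0.399015.
That is a change of -60.10%.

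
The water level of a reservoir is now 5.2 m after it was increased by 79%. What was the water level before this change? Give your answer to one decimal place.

The overall multiplier applied was 1.79.
So the original water level was 5.2 ÷ 1.79 ≈ 2.9 m.

2.9 m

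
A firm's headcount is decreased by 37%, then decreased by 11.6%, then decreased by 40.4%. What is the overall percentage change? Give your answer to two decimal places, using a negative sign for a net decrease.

A 37% decrease multiplies by 0.63.
Then an 11.6% decrease: 0.63 × 0.884 = 0.55692.
Then a 40.4% decrease: 0.55692 × 0.596 = 0.33192432.
Overall factor 0.33192432, i.e. -66.81%.

-66.81%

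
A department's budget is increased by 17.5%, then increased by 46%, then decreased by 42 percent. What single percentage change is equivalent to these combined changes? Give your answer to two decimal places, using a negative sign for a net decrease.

-0.50%

The combined multiplier is 1.175 × 1.46 × 0.58 = 0.99499.
That corresponds to a decrease of 0.50%.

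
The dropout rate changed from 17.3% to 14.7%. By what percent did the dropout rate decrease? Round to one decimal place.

15.0%

The change is 14.7 − 17.3 = -2.6 percentage points.
Relative to the original 17.3%, that is -2.6 ÷ 17.3 ≈ -15.0%.
So the dropout rate fell by 15.0%.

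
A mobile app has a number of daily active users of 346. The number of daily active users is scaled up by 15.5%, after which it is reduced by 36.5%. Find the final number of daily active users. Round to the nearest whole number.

Each change multiplies by a factor: 1.155 × 0.635 = 0.733425.
346 × 0.733425 = 253.76505 ≈ 254.

254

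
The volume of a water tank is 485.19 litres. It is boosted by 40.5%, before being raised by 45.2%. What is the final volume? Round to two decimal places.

989.82 litres

After the 40.5% increase: 485.19 × 1.405 = 681.69195.
Apply the 45.2% increase: 681.69195 × 1.452 = 989.8167114 ≈ 989.82.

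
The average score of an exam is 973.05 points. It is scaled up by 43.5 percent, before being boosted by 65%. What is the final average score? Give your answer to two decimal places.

2303.94 points

Each change multiplies by a factor: 1.435 × 1.65 = 2.36775.
973.05 × 2.36775 = 2303.9391375 ≈ 2303.94.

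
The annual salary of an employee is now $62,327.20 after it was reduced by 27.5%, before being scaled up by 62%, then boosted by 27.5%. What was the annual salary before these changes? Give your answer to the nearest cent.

$41,621.18

Undoing the 27.5% increase: $62,327.20 ÷ 1.275 ≈ $48884.078431.
Undoing the 62% increase: $48884.078431 ÷ 1.62 ≈ $30175.357056.
Undoing the 27.5% decrease: $30175.357056 ÷ 0.725 ≈ $41,621.18.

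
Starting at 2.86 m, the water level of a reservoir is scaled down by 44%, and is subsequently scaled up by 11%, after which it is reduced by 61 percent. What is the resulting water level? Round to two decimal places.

Apply the 44% decrease: 2.86 × 0.56 = 1.6016.
Apply the 11% increase: 1.6016 × 1.11 = 1.777776.
After the 61% decrease: 1.777776 × 0.39 = 0.69333264 ≈ 0.69.

0.69 m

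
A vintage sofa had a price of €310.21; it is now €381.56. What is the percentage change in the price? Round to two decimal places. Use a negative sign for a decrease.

23.00%

Change: €381.56 − €310.21 = €71.35.
Relative to the original: €71.35 ÷ €310.21 ≈ 23.00%.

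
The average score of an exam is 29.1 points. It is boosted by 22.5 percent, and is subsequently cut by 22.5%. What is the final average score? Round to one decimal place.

27.6 points

Each change multiplies by a factor: 1.225 × 0.775 = 0.949375.
29.1 × 0.949375 = 27.6268125 ≈ 27.6.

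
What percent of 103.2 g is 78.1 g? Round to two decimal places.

78.1 g ÷ 103.2 g ≈ 75.68%.

75.68%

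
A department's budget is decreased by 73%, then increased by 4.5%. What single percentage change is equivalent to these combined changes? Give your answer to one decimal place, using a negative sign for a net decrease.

The combined multiplier is 0.27 × 1.045 = 0.28215.
That corresponds to a decrease of 71.8%.

-71.8%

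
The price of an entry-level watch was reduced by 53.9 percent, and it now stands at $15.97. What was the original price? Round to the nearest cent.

The overall multiplier applied was 0.461.
So the original price was $15.97 ÷ 0.461 ≈ $34.64.

$34.64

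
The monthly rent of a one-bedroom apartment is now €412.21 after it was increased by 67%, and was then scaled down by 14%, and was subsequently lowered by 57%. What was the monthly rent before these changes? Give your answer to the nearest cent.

€667.48

Undoing the 57% decrease: €412.21 ÷ 0.43 ≈ €958.627907.
Undoing the 14% decrease: €958.627907 ÷ 0.86 ≈ €1114.683613.
Undoing the 67% increase: €1114.683613 ÷ 1.67 ≈ €667.48.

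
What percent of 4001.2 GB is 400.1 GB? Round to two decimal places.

400.1 GB ÷ 4001.2 GB ≈ 10.00%.

10.00%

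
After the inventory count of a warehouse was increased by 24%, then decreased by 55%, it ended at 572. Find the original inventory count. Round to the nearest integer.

1,025

The overall multiplier applied was 1.24 × 0.45 = 0.558.
So the original inventory count was 572 ÷ 0.558 ≈ 1,025.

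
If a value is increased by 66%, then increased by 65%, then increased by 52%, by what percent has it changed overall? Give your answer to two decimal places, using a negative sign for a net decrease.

316.33%

The combined multiplier is 1.66 × 1.65 × 1.52 = 4.16328.
That corresponds to an increase of 316.33%.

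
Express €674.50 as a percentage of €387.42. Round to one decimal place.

€674.50 ÷ €387.42 ≈ 174.1%.

174.1%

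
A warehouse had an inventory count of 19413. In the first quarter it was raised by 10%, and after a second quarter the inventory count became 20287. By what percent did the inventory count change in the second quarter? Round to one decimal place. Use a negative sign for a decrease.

-5.0%

After the first quarter: 19413 × 1.1 = 21354.3.
Second-quarter multiplier: 20287 ÷ 21354.3 ≈ 0.95002.
That is a change of -5.0%.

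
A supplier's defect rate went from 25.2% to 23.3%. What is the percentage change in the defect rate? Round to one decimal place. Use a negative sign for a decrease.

-7.5%

The change is 23.3 − 25.2 = -1.9 percentage points.
Relative to the original 25.2%, that is -1.9 ÷ 25.2 ≈ -7.5%.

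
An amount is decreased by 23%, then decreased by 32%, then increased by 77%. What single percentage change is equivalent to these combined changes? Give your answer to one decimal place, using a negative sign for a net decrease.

-7.3%

The combined multiplier is 0.77 × 0.68 × 1.77 = 0.926772.
That corresponds to a decrease of 7.3%.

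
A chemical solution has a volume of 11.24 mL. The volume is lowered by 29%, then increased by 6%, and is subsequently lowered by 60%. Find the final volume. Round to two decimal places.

3.38 mL

Each change multiplies by a factor: 0.71 × 1.06 × 0.4 = 0.30104.
11.24 × 0.30104 = 3.3836896 ≈ 3.38.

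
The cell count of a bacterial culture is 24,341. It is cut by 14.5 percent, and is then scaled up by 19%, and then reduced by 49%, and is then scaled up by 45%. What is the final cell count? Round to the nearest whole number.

18,314

Apply the 14.5% decrease: 24,341 × 0.855 = 20811.555.
After the 19% increase: 20811.555 × 1.19 = 24765.75045.
Apply the 49% decrease: 24765.75045 × 0.51 = 12630.5327295.
45% increase: 12630.5327295 × 1.45 = 18314.272457775 ≈ 18,314.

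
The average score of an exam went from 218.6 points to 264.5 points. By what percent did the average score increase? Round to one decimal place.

21.0%

Change: 264.5 − 218.6 = 45.9.
Relative to the original: 45.9 ÷ 218.6 ≈ 21.0%.
So the average score increased by 21.0%.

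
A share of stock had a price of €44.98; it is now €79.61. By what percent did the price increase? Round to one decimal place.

Change: €79.61 − €44.98 = €34.63.
Relative to the original: €34.63 ÷ €44.98 ≈ 77.0%.
So the price increased by 77.0%.

77.0%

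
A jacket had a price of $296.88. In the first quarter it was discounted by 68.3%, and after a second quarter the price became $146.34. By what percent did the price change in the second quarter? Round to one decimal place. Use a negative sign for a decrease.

After the first quarter: $296.88 × 0.317 = $94.11096.
Second-quarter multiplier: $146.34 ÷ $94.11096 ≈ 1.55497.
That is a change of 55.5%.

55.5%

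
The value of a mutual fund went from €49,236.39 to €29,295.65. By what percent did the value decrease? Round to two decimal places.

Change: €29,295.65 − €49,236.39 = -€19,940.74.
Relative to the original: -€19,940.74 ÷ €49,236.39 ≈ -40.50%.
So the value decreased by 40.50%.

40.50%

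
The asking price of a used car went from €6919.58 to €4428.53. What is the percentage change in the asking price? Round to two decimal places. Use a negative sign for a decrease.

-36.00%

Change: €4428.53 − €6919.58 = -€2491.05.
Relative to the original: -€2491.05 ÷ €6919.58 ≈ -36.00%.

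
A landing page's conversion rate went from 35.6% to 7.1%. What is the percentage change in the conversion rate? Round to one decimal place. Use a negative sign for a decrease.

The change is 7.1 − 35.6 = -28.5 percentage points.
Relative to the original 35.6%, that is -28.5 ÷ 35.6 ≈ -80.1%.

-80.1%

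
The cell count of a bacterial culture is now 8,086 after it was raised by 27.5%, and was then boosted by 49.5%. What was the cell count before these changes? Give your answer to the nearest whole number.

4,242

Undoing the 49.5% increase: 8,086 ÷ 1.495 ≈ 5408.695652.
Undoing the 27.5% increase: 5408.695652 ÷ 1.275 ≈ 4,242.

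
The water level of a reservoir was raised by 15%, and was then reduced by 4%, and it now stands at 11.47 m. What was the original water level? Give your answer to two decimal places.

10.39 m

Undoing the 4% decrease: 11.47 ÷ 0.96 ≈ 11.947917.
Undoing the 15% increase: 11.947917 ÷ 1.15 ≈ 10.39 m.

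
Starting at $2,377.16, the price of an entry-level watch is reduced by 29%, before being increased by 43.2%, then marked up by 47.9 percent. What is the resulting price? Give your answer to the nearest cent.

$3,574.60

After the 29% decrease: $2,377.16 × 0.71 = $1687.7836.
43.2% increase: $1687.7836 × 1.432 = $2416.9061152.
Apply the 47.9% increase: $2416.9061152 × 1.479 = $3574.6041443808 ≈ $3,574.60.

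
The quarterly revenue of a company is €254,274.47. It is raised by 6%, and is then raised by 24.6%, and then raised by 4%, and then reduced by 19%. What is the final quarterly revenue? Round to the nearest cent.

Each change multiplies by a factor: 1.06 × 1.246 × 1.04 × 0.81 = 1.112608224.
€254,274.47 × 1.112608224 = €282907.86647524128 ≈ €282,907.87.

€282,907.87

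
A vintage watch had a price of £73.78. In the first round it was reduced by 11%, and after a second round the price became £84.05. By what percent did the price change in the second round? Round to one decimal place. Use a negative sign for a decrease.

After the first round: £73.78 × 0.89 = £65.6642.
Second-round multiplier: £84.05 ÷ £65.6642 ≈ 1.28.
That is a change of 28.0%.

28.0%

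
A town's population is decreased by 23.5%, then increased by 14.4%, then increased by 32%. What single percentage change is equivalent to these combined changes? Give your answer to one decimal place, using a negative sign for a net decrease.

A 23.5% decrease multiplies by 0.765.
Then a 14.4% increase: 0.765 × 1.144 = 0.87516.
Then a 32% increase: 0.87516 × 1.32 = 1.1552112.
Overall factor 1.1552112, i.e. 15.5%.

15.5%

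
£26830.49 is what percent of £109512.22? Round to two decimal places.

£26830.49 ÷ £109512.22 ≈ 24.50%.

24.50%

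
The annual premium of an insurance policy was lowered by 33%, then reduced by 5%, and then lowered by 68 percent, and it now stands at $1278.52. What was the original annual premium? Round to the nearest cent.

$6277.10

Undoing the 68% decrease: $1278.52 ÷ 0.32 = $3995.375.
Undoing the 5% decrease: $3995.375 ÷ 0.95 ≈ $4205.657895.
Undoing the 33% decrease: $4205.657895 ÷ 0.67 ≈ $6277.10.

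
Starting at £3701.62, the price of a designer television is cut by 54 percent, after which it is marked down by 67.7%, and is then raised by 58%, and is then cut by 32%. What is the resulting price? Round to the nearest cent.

Apply the 54% decrease: £3701.62 × 0.46 = £1702.7452.
After the 67.7% decrease: £1702.7452 × 0.323 = £549.9866996.
After the 58% increase: £549.9866996 × 1.58 = £868.978985368.
32% decrease: £868.978985368 × 0.68 = £590.90571005024 ≈ £590.91.

£590.91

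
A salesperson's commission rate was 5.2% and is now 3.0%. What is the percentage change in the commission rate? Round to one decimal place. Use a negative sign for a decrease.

The change is 3.0 − 5.2 = -2.2 percentage points.
Relative to the original 5.2%, that is -2.2 ÷ 5.2 ≈ -42.3%.

-42.3%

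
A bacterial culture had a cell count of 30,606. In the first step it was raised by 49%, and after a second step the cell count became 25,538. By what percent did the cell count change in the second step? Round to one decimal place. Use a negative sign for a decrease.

-44.0%

After the first step: 30,606 × 1.49 = 45602.94.
Second-step multiplier: 25,538 ÷ 45602.94 ≈ 0.56001.
That is a change of -44.0%.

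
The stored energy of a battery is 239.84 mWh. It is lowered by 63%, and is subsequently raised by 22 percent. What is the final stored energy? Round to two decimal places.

63% decrease: 239.84 × 0.37 = 88.7408.
22% increase: 88.7408 × 1.22 = 108.263776 ≈ 108.26.

108.26 mWh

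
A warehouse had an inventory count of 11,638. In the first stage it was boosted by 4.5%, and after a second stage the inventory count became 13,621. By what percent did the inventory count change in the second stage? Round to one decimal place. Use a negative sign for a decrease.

After the first stage: 11,638 × 1.045 = 12161.71.
Second-stage multiplier: 13,621 ÷ 12161.71 ≈ 1.11999.
That is a change of 12.0%.

12.0%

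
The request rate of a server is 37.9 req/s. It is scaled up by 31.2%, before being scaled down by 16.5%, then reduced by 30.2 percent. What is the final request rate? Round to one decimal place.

Each change multiplies by a factor: 1.312 × 0.835 × 0.698 = 0.76467296.
37.9 × 0.76467296 = 28.981105184 ≈ 29.0.

29.0 req/s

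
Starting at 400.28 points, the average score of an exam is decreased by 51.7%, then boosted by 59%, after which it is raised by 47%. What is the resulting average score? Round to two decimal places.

451.88 points

Each change multiplies by a factor: 0.483 × 1.59 × 1.47 = 1.1289159.
400.28 × 1.1289159 = 451.882456452 ≈ 451.88.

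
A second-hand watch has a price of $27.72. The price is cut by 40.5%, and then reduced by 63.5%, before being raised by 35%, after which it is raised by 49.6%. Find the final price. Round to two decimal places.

40.5% decrease: $27.72 × 0.595 = $16.4934.
Apply the 63.5% decrease: $16.4934 × 0.365 = $6.020091.
Apply the 35% increase: $6.020091 × 1.35 = $8.12712285.
Apply the 49.6% increase: $8.12712285 × 1.496 = $12.1581757836 ≈ $12.16.

$12.16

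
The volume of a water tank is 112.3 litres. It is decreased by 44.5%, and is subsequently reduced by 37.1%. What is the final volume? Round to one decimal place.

39.2 litres

Apply the 44.5% decrease: 112.3 × 0.555 = 62.3265.
Apply the 37.1% decrease: 62.3265 × 0.629 = 39.2033685 ≈ 39.2.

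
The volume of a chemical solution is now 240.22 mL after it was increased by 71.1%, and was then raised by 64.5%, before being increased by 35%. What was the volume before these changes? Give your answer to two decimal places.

63.22 mL

The overall multiplier applied was 1.711 × 1.645 × 1.35 = 3.79970325.
So the original volume was 240.22 ÷ 3.79970325 ≈ 63.22 mL.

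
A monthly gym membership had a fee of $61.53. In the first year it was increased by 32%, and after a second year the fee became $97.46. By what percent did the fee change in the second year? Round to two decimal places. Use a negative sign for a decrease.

After the first year: $61.53 × 1.32 = $81.2196.
Second-year multiplier: $97.46 ÷ $81.2196 ≈ 1.199957.
That is a change of 20.00%.

20.00%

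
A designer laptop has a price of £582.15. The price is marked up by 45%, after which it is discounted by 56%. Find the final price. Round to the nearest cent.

Each change multiplies by a factor: 1.45 × 0.44 = 0.638.
£582.15 × 0.638 = £371.4117 ≈ £371.41.

£371.41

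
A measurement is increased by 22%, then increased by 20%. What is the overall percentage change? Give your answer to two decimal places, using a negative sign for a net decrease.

46.40%

The combined multiplier is 1.22 × 1.2 = 1.464.
That corresponds to an increase of 46.40%.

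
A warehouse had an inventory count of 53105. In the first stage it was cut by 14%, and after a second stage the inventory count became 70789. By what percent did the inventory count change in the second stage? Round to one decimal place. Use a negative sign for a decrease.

55.0%

After the first stage: 53105 × 0.86 = 45670.3.
Second-stage multiplier: 70789 ÷ 45670.3 ≈ 1.55.
That is a change of 55.0%.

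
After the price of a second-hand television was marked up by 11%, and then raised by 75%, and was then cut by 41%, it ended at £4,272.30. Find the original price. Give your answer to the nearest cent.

The overall multiplier applied was 1.11 × 1.75 × 0.59 = 1.146075.
So the original price was £4,272.30 ÷ 1.146075 ≈ £3,727.77.

£3,727.77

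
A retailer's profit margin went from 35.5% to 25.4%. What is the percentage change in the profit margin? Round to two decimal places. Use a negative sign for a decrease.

-28.45%

The change is 25.4 − 35.5 = -10.1 percentage points.
Relative to the original 35.5%, that is -10.1 ÷ 35.5 ≈ -28.45%.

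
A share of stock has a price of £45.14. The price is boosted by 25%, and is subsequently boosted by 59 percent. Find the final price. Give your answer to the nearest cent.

£89.72

Each change multiplies by a factor: 1.25 × 1.59 = 1.9875.
£45.14 × 1.9875 = £89.71575 ≈ £89.72.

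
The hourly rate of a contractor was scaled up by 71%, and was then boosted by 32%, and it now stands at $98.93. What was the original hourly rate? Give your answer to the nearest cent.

Undoing the 32% increase: $98.93 ÷ 1.32 ≈ $74.94697.
Undoing the 71% increase: $74.94697 ÷ 1.71 ≈ $43.83.

$43.83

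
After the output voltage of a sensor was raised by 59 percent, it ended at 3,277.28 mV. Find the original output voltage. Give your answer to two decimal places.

2,061.18 mV

The overall multiplier applied was 1.59.
So the original output voltage was 3,277.28 ÷ 1.59 ≈ 2,061.18 mV.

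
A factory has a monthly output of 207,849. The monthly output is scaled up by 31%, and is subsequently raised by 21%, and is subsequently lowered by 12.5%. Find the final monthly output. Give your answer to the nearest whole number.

After the 31% increase: 207,849 × 1.31 = 272282.19.
21% increase: 272282.19 × 1.21 = 329461.4499.
After the 12.5% decrease: 329461.4499 × 0.875 = 288278.7686625 ≈ 288,279.

288,279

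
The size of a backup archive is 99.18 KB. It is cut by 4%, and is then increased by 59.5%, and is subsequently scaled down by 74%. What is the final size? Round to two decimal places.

4% decrease: 99.18 × 0.96 = 95.2128.
After the 59.5% increase: 95.2128 × 1.595 = 151.864416.
Apply the 74% decrease: 151.864416 × 0.26 = 39.48474816 ≈ 39.48.

39.48 KB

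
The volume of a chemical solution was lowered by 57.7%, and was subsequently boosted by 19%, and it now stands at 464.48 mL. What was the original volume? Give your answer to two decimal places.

922.74 mL

The overall multiplier applied was 0.423 × 1.19 = 0.50337.
So the original volume was 464.48 ÷ 0.50337 ≈ 922.74 mL.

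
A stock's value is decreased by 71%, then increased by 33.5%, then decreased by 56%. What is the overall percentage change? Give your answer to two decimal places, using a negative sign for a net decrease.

The combined multiplier is 0.29 × 1.335 × 0.44 = 0.170346.
That corresponds to a decrease of 82.97%.

-82.97%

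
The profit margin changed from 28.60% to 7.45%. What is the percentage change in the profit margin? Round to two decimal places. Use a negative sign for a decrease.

The change is 7.45 − 28.60 = -21.15 percentage points.
Relative to the original 28.60%, that is -21.15 ÷ 28.60 ≈ -73.95%.

-73.95%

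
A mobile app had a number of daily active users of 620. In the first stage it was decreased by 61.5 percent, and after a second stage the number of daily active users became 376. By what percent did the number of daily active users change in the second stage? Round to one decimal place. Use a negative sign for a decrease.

57.5%

After the first stage: 620 × 0.385 = 238.7.
Second-stage multiplier: 376 ÷ 238.7 ≈ 1.5752.
That is a change of 57.5%.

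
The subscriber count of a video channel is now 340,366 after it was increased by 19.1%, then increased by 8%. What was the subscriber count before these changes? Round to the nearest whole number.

Undoing the 8% increase: 340,366 ÷ 1.08 ≈ 315153.703704.
Undoing the 19.1% increase: 315153.703704 ÷ 1.191 ≈ 264,613.

264,613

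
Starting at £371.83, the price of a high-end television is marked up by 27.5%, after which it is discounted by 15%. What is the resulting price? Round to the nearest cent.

Each change multiplies by a factor: 1.275 × 0.85 = 1.08375.
£371.83 × 1.08375 = £402.9707625 ≈ £402.97.

£402.97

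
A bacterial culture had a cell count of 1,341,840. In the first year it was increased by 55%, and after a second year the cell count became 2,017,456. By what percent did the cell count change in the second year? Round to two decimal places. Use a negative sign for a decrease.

After the first year: 1,341,840 × 1.55 = 2079852.
Second-year multiplier: 2,017,456 ÷ 2079852 ≈ 0.97.
That is a change of -3.00%.

-3.00%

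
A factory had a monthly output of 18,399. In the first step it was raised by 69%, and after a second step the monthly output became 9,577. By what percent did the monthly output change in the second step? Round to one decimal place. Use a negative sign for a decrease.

-69.2%

After the first step: 18,399 × 1.69 = 31094.31.
Second-step multiplier: 9,577 ÷ 31094.31 ≈ 0.308.
That is a change of -69.2%.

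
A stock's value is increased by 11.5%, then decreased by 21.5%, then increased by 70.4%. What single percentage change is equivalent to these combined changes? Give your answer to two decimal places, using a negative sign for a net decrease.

The combined multiplier is 1.115 × 0.785 × 1.704 = 1.4914686.
That corresponds to an increase of 49.15%.

49.15%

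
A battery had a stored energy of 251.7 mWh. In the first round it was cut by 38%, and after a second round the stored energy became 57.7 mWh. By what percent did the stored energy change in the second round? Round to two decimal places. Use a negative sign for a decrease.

-63.03%

After the first round: 251.7 × 0.62 = 156.054.
Second-round multiplier: 57.7 ÷ 156.054 ≈ 0.369744.
That is a change of -63.03%.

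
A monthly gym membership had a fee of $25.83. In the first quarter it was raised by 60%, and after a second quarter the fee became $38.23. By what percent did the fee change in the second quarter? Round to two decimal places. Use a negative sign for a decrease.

-7.50%

After the first quarter: $25.83 × 1.6 = $41.328.
Second-quarter multiplier: $38.23 ÷ $41.328 ≈ 0.925039.
That is a change of -7.50%.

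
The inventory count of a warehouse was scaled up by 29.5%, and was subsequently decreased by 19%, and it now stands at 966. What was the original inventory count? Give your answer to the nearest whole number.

921

Undoing the 19% decrease: 966 ÷ 0.81 ≈ 1192.592593.
Undoing the 29.5% increase: 1192.592593 ÷ 1.295 ≈ 921.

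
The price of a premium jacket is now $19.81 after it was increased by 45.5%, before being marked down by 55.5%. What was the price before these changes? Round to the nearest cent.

Undoing the 55.5% decrease: $19.81 ÷ 0.445 ≈ $44.516854.
Undoing the 45.5% increase: $44.516854 ÷ 1.455 ≈ $30.60.

$30.60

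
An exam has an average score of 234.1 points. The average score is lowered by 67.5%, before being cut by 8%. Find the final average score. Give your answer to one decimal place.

70.0 points

Apply the 67.5% decrease: 234.1 × 0.325 = 76.0825.
8% decrease: 76.0825 × 0.92 = 69.9959 ≈ 70.0.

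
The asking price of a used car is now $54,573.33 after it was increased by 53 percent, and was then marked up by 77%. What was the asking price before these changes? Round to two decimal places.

Undoing the 77% increase: $54,573.33 ÷ 1.77 ≈ $30832.389831.
Undoing the 53% increase: $30832.389831 ÷ 1.53 ≈ $20,151.89.

$20,151.89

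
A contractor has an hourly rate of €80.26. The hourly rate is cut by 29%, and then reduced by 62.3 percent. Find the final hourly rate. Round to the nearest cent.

€21.48

Each change multiplies by a factor: 0.71 × 0.377 = 0.26767.
€80.26 × 0.26767 = €21.4831942 ≈ €21.48.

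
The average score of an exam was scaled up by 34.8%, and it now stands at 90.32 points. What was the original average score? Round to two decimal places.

67.00 points

The overall multiplier applied was 1.348.
So the original average score was 90.32 ÷ 1.348 ≈ 67.00 points.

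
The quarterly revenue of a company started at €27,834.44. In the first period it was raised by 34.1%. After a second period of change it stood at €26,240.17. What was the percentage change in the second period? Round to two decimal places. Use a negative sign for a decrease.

After the first period: €27,834.44 × 1.341 = €37325.98404.
Second-period multiplier: €26,240.17 ÷ €37325.98404 ≈ 0.703.
That is a change of -29.70%.

-29.70%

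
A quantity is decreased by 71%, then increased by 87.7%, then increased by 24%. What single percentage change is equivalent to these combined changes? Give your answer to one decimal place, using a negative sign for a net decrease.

A 71% decrease multiplies by 0.29.
Then an 87.7% increase: 0.29 × 1.877 = 0.54433.
Then a 24% increase: 0.54433 × 1.24 = 0.6749692.
Overall factor 0.6749692, i.e. -32.5%.

-32.5%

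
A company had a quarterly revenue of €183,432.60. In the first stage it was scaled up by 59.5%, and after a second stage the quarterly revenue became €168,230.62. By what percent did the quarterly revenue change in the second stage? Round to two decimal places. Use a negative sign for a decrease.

After the first stage: €183,432.60 × 1.595 = €292574.997.
Second-stage multiplier: €168,230.62 ÷ €292574.997 ≈ 0.575.
That is a change of -42.50%.

-42.50%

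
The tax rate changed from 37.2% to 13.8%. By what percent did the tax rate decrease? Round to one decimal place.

The change is 13.8 − 37.2 = -23.4 percentage points.
Relative to the original 37.2%, that is -23.4 ÷ 37.2 ≈ -62.9%.
So the tax rate fell by 62.9%.

62.9%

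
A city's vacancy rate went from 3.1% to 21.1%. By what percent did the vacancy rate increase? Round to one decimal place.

580.6%

The change is 21.1 − 3.1 = 18.0 percentage points.
Relative to the original 3.1%, that is 18.0 ÷ 3.1 ≈ 580.6%.
So the vacancy rate rose by 580.6%.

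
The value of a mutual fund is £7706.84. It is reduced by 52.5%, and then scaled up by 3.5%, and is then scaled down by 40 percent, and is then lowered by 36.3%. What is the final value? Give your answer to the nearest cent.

£1448.11

After the 52.5% decrease: £7706.84 × 0.475 = £3660.749.
After the 3.5% increase: £3660.749 × 1.035 = £3788.875215.
40% decrease: £3788.875215 × 0.6 = £2273.325129.
Apply the 36.3% decrease: £2273.325129 × 0.637 = £1448.108107173 ≈ £1448.11.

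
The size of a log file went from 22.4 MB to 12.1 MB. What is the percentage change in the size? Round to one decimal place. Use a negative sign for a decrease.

Change: 12.1 − 22.4 = -10.3.
Relative to the original: -10.3 ÷ 22.4 ≈ -46.0%.

-46.0%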